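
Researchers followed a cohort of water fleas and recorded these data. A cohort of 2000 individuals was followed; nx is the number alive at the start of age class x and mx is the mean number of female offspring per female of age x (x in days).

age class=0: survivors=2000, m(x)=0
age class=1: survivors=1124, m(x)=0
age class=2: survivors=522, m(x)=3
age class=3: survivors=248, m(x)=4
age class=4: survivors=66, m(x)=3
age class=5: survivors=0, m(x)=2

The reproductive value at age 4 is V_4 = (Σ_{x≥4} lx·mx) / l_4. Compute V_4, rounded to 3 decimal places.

3.000

lx = nx/n0 = nx/2000: 1, 0.562, 0.261, 0.124, 0.033, 0
lx·mx for x ≥ 4: 0.099, 0 → sum = 0.099
V_4 = 0.099 / l_4 = 0.099 / 0.033 = 3 → 3.000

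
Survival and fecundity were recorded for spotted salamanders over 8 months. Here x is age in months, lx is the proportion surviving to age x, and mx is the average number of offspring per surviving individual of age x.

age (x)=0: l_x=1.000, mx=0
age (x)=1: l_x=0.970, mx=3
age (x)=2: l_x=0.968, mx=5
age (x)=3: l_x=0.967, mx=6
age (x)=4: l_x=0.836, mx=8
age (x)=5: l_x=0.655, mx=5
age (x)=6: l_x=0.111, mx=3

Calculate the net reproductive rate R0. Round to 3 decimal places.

lx·mx by age: 0, 2.91, 4.84, 5.802, 6.688, 3.275, 0.333
R0 = Σ lx·mx = 23.848 → 23.848

23.848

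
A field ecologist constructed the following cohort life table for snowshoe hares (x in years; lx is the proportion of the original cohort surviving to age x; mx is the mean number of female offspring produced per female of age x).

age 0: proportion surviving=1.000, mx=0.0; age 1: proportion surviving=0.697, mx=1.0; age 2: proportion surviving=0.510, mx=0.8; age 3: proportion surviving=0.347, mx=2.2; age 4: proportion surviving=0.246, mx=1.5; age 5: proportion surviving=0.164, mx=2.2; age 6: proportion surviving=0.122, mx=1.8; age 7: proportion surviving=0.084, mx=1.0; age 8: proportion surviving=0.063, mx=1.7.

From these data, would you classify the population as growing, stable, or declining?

growing

R0 = Σ lx·mx = 0 + 0.697 + 0.408 + 0.7634 + 0.369 + 0.3608 + 0.2196 + 0.084 + 0.1071 = 3.0089
R0 > 1, so the population is growing.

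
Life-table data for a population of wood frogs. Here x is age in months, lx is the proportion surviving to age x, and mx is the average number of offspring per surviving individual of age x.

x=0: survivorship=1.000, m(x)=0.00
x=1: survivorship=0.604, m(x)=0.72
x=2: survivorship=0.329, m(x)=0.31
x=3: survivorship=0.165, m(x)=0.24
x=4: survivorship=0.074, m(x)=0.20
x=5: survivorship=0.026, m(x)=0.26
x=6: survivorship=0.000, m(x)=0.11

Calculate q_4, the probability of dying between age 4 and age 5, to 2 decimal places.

q_4 = (l_4 − l_5) / l_4 = (0.074 − 0.026) / 0.074
     = 0.048 / 0.074 = 0.648649… → 0.65

0.65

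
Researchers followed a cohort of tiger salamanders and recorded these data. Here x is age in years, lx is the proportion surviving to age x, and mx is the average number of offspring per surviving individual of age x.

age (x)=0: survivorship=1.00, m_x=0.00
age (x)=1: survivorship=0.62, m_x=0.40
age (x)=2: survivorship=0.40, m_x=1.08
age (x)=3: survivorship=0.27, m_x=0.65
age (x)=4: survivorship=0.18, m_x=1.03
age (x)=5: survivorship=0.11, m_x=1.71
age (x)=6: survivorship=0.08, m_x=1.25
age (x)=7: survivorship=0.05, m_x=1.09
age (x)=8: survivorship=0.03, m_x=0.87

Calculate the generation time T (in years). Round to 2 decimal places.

lx·mx: 0, 0.248, 0.432, 0.1755, 0.1854, 0.1881, 0.1, 0.0545, 0.0261 → R0 = 1.4096
x·lx·mx: 0, 0.248, 0.864, 0.5265, 0.7416, 0.9405, 0.6, 0.3815, 0.2088 → Σ = 4.5109
T = 4.5109 / 1.4096 = 3.200128… → 3.20

3.20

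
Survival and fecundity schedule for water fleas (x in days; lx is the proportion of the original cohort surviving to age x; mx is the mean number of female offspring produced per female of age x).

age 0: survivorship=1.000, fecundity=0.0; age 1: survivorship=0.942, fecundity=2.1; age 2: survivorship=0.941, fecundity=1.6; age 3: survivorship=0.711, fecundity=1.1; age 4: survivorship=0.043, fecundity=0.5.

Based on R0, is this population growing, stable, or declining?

R0 = Σ lx·mx = 0 + 1.9782 + 1.5056 + 0.7821 + 0.0215 = 4.2874
R0 > 1, so the population is growing.

growing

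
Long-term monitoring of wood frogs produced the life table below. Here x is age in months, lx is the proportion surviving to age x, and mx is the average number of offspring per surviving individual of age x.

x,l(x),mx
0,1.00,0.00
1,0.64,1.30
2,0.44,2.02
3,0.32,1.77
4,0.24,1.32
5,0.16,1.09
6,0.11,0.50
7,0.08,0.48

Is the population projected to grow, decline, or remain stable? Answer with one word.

growing

R0 = Σ lx·mx = 0 + 0.832 + 0.8888 + 0.5664 + 0.3168 + 0.1744 + 0.055 + 0.0384 = 2.8718
R0 > 1, so the population is growing.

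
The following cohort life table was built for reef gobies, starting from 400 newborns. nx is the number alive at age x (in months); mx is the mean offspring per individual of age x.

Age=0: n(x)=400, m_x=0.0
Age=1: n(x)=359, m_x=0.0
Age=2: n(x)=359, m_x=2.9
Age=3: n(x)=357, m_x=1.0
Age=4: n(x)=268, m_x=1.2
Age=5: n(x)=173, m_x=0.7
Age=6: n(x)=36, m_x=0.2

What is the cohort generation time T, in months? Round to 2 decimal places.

lx = nx/n0 = nx/400: 1, 0.8975, 0.8975, 0.8925, 0.67, 0.4325, 0.09
lx·mx: 0, 0, 2.60275, 0.8925, 0.804, 0.30275, 0.018 → R0 = 4.62
x·lx·mx: 0, 0, 5.2055, 2.6775, 3.216, 1.51375, 0.108 → Σ = 12.72075
T = 12.72075 / 4.62 = 2.753409… → 2.75

2.75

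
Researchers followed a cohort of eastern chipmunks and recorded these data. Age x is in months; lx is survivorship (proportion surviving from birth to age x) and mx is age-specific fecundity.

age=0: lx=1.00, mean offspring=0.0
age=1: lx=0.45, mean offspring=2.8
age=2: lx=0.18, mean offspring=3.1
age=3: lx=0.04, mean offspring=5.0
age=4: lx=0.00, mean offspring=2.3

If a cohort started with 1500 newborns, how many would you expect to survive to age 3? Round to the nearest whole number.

Expected survivors = N0 · l_3 = 1500 × 0.04 = 60 → 60

60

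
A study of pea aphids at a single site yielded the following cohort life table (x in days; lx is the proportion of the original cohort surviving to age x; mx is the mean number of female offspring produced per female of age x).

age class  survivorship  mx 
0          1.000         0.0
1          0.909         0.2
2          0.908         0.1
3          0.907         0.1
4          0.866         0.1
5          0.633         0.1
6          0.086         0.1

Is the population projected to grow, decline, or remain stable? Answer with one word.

declining

R0 = Σ lx·mx = 0 + 0.1818 + 0.0908 + 0.0907 + 0.0866 + 0.0633 + 0.0086 = 0.5218
R0 < 1, so the population is declining.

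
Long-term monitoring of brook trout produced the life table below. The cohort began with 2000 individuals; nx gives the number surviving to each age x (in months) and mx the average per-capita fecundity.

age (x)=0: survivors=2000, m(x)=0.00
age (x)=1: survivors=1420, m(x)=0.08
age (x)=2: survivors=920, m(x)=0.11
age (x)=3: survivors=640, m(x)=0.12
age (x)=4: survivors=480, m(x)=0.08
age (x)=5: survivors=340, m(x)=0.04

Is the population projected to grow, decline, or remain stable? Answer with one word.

declining

lx = nx/n0 = nx/2000: 1, 0.71, 0.46, 0.32, 0.24, 0.17
R0 = Σ lx·mx = 0 + 0.0568 + 0.0506 + 0.0384 + 0.0192 + 0.0068 = 0.1718
R0 < 1, so the population is declining.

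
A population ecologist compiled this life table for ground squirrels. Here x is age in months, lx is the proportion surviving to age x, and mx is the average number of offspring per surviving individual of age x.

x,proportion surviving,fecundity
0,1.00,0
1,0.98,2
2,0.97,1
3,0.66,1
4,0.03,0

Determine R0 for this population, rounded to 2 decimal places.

lx·mx by age: 0, 1.96, 0.97, 0.66, 0
R0 = Σ lx·mx = 3.59 → 3.59

3.59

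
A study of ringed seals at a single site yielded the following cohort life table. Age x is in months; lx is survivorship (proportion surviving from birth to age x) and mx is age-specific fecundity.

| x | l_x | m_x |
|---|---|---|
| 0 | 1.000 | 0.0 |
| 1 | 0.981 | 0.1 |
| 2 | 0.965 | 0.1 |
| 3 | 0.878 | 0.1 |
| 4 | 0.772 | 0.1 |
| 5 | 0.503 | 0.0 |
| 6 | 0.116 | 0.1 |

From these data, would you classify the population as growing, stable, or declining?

declining

R0 = Σ lx·mx = 0 + 0.0981 + 0.0965 + 0.0878 + 0.0772 + 0 + 0.0116 = 0.3712
R0 < 1, so the population is declining.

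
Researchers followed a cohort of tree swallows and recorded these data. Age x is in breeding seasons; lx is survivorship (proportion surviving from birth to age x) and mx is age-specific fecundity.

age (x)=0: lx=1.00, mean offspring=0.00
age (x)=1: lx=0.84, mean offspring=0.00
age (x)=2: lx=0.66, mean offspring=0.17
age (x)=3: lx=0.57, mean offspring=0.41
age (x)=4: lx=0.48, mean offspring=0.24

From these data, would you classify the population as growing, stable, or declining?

R0 = Σ lx·mx = 0 + 0 + 0.1122 + 0.2337 + 0.1152 = 0.4611
R0 < 1, so the population is declining.

declining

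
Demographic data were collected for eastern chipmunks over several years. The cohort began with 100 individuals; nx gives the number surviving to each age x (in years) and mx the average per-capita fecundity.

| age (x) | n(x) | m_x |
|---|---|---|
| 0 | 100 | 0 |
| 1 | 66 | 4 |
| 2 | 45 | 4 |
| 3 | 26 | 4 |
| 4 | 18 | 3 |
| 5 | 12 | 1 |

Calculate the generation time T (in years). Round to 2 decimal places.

lx = nx/n0 = nx/100: 1, 0.66, 0.45, 0.26, 0.18, 0.12
lx·mx: 0, 2.64, 1.8, 1.04, 0.54, 0.12 → R0 = 6.14
x·lx·mx: 0, 2.64, 3.6, 3.12, 2.16, 0.6 → Σ = 12.12
T = 12.12 / 6.14 = 1.973941… → 1.97

1.97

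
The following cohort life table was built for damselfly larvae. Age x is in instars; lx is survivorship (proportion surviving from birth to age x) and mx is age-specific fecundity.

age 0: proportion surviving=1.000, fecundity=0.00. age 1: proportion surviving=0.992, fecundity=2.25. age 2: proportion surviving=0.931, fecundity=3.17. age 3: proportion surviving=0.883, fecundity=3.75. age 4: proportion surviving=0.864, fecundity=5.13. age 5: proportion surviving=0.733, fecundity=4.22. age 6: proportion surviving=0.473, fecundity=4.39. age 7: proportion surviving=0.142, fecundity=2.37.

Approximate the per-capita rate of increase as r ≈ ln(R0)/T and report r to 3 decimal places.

0.813

R0 = Σ lx·mx = 0 + 2.232 + 2.95127 + 3.31125 + 4.43232 + 3.09326 + 2.07647 + 0.33654 = 18.43311
Σ x·lx·mx = 66.07847; T = 66.07847/18.43311 = 3.58477…
r ≈ ln(R0)/T = ln(18.43311)/3.58477… = 0.81292… → 0.813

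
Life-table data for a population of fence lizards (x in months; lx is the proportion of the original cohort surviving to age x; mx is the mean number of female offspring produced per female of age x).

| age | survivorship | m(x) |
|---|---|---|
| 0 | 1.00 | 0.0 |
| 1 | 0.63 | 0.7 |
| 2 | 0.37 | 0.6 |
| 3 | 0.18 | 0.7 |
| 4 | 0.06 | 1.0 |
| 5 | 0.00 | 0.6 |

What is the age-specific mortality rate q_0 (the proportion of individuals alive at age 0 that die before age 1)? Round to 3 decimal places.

0.370

q_0 = (l_0 − l_1) / l_0 = (1 − 0.63) / 1
     = 0.37 / 1 = 0.37 → 0.370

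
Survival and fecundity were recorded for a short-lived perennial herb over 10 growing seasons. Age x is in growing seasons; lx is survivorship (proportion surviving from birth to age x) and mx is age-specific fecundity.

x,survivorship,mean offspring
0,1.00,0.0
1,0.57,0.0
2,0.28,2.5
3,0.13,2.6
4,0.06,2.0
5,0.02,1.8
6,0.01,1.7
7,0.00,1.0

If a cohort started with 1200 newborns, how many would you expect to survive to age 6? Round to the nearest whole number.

Expected survivors = N0 · l_6 = 1200 × 0.01 = 12 → 12

12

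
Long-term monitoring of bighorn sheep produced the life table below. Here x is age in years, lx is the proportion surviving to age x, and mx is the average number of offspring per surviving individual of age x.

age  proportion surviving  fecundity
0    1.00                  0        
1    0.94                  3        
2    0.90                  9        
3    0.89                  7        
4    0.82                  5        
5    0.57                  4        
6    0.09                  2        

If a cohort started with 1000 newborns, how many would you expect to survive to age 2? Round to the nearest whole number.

900

Expected survivors = N0 · l_2 = 1000 × 0.90 = 900 → 900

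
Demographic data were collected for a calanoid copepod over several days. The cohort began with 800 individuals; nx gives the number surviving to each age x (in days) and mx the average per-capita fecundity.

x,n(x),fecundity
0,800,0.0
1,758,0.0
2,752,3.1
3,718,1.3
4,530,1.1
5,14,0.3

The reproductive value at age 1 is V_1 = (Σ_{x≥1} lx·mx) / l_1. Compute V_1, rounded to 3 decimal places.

lx = nx/n0 = nx/800: 1, 0.9475, 0.94, 0.8975, 0.6625, 0.0175
lx·mx for x ≥ 1: 0, 2.914, 1.16675, 0.72875, 0.00525 → sum = 4.81475
V_1 = 4.81475 / l_1 = 4.81475 / 0.9475 = 5.08153… → 5.082

5.082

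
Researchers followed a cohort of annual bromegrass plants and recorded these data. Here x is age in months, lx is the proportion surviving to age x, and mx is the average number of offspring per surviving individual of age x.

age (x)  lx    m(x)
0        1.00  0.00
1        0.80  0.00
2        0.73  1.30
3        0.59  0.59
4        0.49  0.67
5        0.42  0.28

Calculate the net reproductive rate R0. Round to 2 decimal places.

lx·mx by age: 0, 0, 0.949, 0.3481, 0.3283, 0.1176
R0 = Σ lx·mx = 1.743 → 1.74

1.74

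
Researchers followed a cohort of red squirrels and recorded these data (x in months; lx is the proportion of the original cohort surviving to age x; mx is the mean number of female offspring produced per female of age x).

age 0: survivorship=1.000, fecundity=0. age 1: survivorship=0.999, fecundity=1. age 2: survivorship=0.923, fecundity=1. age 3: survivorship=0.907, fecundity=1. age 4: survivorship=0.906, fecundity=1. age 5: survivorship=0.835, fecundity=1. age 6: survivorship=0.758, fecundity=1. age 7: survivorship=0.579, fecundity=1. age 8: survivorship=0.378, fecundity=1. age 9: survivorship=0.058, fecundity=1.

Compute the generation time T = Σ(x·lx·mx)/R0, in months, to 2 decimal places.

4.02

lx·mx: 0, 0.999, 0.923, 0.907, 0.906, 0.835, 0.758, 0.579, 0.378, 0.058 → R0 = 6.343
x·lx·mx: 0, 0.999, 1.846, 2.721, 3.624, 4.175, 4.548, 4.053, 3.024, 0.522 → Σ = 25.512
T = 25.512 / 6.343 = 4.022072… → 4.02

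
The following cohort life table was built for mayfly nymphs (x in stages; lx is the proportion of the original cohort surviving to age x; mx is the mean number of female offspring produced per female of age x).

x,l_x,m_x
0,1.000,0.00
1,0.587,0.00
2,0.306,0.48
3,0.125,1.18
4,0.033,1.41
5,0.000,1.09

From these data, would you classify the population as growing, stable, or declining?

R0 = Σ lx·mx = 0 + 0 + 0.14688 + 0.1475 + 0.04653 + 0 = 0.34091
R0 < 1, so the population is declining.

declining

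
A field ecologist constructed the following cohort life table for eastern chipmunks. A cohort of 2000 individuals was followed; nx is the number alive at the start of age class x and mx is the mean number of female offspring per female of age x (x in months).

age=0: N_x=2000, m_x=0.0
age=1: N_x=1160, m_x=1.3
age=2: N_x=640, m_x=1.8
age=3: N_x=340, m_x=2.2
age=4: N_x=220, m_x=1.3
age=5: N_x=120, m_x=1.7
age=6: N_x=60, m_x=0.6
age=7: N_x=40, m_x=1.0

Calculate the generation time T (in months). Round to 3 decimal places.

2.193

lx = nx/n0 = nx/2000: 1, 0.58, 0.32, 0.17, 0.11, 0.06, 0.03, 0.02
lx·mx: 0, 0.754, 0.576, 0.374, 0.143, 0.102, 0.018, 0.02 → R0 = 1.987
x·lx·mx: 0, 0.754, 1.152, 1.122, 0.572, 0.51, 0.108, 0.14 → Σ = 4.358
T = 4.358 / 1.987 = 2.193256… → 2.193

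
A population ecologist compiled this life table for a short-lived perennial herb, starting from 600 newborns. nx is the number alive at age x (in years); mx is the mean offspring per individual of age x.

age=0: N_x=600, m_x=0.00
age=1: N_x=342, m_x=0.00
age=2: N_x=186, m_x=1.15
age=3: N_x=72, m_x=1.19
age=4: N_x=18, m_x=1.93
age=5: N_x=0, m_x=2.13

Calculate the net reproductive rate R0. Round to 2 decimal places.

0.56

lx = nx/n0 = nx/600: 1, 0.57, 0.31, 0.12, 0.03, 0
lx·mx by age: 0, 0, 0.3565, 0.1428, 0.0579, 0
R0 = Σ lx·mx = 0.5572 → 0.56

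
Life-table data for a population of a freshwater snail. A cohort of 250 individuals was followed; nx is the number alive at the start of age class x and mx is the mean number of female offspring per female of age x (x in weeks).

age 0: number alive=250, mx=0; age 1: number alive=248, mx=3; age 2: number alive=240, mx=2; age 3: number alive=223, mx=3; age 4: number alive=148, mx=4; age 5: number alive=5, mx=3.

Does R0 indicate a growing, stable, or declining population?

lx = nx/n0 = nx/250: 1, 0.992, 0.96, 0.892, 0.592, 0.02
R0 = Σ lx·mx = 0 + 2.976 + 1.92 + 2.676 + 2.368 + 0.06 = 10
R0 > 1, so the population is growing.

growing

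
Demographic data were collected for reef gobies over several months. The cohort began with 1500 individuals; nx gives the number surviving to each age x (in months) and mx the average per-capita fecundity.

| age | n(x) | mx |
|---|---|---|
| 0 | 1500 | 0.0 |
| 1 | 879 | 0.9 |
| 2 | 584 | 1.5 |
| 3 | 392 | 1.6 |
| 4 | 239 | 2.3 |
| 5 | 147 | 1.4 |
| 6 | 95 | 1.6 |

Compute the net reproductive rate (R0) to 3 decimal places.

2.135

lx = nx/n0 = nx/1500: 1, 0.586, 0.38933…, 0.26133…, 0.15933…, 0.098, 0.06333…
lx·mx by age: 0, 0.5274, 0.584…, 0.418133…, 0.366467…, 0.1372, 0.101333…
R0 = Σ lx·mx = 2.134533… → 2.135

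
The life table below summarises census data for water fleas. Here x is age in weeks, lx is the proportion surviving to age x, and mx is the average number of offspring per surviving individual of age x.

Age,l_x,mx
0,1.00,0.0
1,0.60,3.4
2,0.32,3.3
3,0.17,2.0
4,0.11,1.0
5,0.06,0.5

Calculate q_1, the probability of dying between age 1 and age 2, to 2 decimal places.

q_1 = (l_1 − l_2) / l_1 = (0.6 − 0.32) / 0.6
     = 0.28 / 0.6 = 0.466667… → 0.47

0.47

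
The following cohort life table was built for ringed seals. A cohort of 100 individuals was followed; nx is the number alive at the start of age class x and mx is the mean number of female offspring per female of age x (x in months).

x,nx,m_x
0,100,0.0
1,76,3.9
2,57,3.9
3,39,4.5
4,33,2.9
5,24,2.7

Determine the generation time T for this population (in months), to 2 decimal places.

lx = nx/n0 = nx/100: 1, 0.76, 0.57, 0.39, 0.33, 0.24
lx·mx: 0, 2.964, 2.223, 1.755, 0.957, 0.648 → R0 = 8.547
x·lx·mx: 0, 2.964, 4.446, 5.265, 3.828, 3.24 → Σ = 19.743
T = 19.743 / 8.547 = 2.309933… → 2.31

2.31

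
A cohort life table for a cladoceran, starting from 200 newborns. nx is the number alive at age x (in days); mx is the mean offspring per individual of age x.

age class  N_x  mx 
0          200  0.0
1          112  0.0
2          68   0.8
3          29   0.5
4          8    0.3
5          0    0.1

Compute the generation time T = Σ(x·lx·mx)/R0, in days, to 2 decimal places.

2.27

lx = nx/n0 = nx/200: 1, 0.56, 0.34, 0.145, 0.04, 0
lx·mx: 0, 0, 0.272, 0.0725, 0.012, 0 → R0 = 0.3565
x·lx·mx: 0, 0, 0.544, 0.2175, 0.048, 0 → Σ = 0.8095
T = 0.8095 / 0.3565 = 2.270687… → 2.27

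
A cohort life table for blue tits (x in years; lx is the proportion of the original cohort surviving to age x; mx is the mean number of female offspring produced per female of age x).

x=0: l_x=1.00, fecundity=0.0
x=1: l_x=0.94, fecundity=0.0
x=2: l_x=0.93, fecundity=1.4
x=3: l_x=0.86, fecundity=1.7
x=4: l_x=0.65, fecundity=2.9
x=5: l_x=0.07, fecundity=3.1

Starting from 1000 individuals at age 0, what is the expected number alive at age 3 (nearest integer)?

Expected survivors = N0 · l_3 = 1000 × 0.86 = 860 → 860

860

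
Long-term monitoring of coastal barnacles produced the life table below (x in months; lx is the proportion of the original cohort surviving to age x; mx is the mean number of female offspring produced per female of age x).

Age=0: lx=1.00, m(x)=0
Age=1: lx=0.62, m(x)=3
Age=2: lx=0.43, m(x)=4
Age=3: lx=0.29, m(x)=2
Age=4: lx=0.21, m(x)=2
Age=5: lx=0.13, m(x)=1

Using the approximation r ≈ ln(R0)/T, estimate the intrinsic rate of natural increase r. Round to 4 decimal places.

0.7790

R0 = Σ lx·mx = 0 + 1.86 + 1.72 + 0.58 + 0.42 + 0.13 = 4.71
Σ x·lx·mx = 9.37; T = 9.37/4.71 = 1.98938…
r ≈ ln(R0)/T = ln(4.71)/1.98938… = 0.778979… → 0.7790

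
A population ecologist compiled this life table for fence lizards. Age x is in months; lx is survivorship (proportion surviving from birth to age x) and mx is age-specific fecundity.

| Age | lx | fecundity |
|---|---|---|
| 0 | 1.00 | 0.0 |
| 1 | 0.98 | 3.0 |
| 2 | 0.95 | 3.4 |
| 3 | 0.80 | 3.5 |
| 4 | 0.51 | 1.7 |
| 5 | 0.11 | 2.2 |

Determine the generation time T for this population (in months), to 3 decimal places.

2.230

lx·mx: 0, 2.94, 3.23, 2.8, 0.867, 0.242 → R0 = 10.079
x·lx·mx: 0, 2.94, 6.46, 8.4, 3.468, 1.21 → Σ = 22.478
T = 22.478 / 10.079 = 2.230182… → 2.230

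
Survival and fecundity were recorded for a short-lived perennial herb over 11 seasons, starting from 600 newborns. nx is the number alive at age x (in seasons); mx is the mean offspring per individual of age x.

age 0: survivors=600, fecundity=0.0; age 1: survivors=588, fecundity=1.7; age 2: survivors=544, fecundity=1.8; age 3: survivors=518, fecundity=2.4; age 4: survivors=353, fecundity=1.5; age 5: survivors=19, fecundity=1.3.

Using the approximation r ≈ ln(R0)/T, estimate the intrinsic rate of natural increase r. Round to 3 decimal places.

lx = nx/n0 = nx/600: 1, 0.98, 0.90667…, 0.86333…, 0.58833…, 0.03167…
R0 = Σ lx·mx = 0 + 1.666 + 1.632… + 2.072… + 0.8825… + 0.04117… = 6.293667…
Σ x·lx·mx = 14.881833…; T = 14.881833…/6.293667… = 2.36457…
r ≈ ln(R0)/T = ln(6.293667…)/2.36457… = 0.77796… → 0.778

0.778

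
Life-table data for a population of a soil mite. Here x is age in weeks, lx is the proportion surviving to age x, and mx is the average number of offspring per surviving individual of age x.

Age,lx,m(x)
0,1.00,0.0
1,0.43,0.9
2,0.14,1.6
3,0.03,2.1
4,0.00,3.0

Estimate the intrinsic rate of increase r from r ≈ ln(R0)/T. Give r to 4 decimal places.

R0 = Σ lx·mx = 0 + 0.387 + 0.224 + 0.063 + 0 = 0.674
Σ x·lx·mx = 1.024; T = 1.024/0.674 = 1.51929…
r ≈ ln(R0)/T = ln(0.674)/1.51929… = -0.259678… → -0.2597

-0.2597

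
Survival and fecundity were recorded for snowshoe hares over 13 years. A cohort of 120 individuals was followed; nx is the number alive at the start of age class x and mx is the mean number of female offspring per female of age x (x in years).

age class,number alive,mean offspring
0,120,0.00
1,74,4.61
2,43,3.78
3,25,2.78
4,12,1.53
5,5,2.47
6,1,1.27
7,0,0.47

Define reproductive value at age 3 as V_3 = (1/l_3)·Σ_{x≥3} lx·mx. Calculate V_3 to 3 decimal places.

lx = nx/n0 = nx/120: 1, 0.61667…, 0.35833…, 0.20833…, 0.1, 0.04167…, 0.00833…, 0
lx·mx for x ≥ 3: 0.579167…, 0.153, 0.102917…, 0.010583…, 0 → sum = 0.845667…
V_3 = 0.845667… / l_3 = 0.845667… / 0.208333… = 4.0592… → 4.059

4.059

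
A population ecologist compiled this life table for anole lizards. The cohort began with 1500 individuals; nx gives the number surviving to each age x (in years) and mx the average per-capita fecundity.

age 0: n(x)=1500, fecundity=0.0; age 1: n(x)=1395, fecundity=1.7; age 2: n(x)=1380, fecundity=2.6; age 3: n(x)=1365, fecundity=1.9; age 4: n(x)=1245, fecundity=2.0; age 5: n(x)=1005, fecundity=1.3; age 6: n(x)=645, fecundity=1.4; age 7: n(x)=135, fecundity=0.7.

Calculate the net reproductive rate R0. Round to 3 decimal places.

lx = nx/n0 = nx/1500: 1, 0.93, 0.92, 0.91, 0.83, 0.67, 0.43, 0.09
lx·mx by age: 0, 1.581, 2.392, 1.729, 1.66, 0.871, 0.602, 0.063
R0 = Σ lx·mx = 8.898 → 8.898

8.898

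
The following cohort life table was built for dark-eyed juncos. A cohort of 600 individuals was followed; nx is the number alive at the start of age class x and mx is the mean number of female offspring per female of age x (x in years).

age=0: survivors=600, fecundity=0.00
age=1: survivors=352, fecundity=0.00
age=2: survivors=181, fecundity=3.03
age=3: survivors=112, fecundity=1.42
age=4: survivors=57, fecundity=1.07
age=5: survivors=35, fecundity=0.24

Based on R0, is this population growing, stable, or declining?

lx = nx/n0 = nx/600: 1, 0.58667…, 0.30167…, 0.18667…, 0.095, 0.05833…
R0 = Σ lx·mx = 0 + 0 + 0.91405… + 0.265067… + 0.10165 + 0.014… = 1.294767…
R0 > 1, so the population is growing.

growing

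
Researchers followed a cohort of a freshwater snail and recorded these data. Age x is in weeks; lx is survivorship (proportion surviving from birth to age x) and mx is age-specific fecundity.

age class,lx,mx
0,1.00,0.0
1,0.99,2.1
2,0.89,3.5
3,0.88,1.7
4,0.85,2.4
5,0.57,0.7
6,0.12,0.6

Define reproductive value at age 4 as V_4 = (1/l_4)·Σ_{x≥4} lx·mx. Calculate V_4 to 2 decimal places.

lx·mx for x ≥ 4: 2.04, 0.399, 0.072 → sum = 2.511
V_4 = 2.511 / l_4 = 2.511 / 0.85 = 2.954118… → 2.95

2.95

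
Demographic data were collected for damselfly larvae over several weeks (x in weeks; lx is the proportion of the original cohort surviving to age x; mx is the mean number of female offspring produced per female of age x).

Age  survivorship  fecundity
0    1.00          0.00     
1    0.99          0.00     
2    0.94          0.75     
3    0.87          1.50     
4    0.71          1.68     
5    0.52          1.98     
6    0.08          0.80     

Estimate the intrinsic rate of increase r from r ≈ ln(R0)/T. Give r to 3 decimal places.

0.401

R0 = Σ lx·mx = 0 + 0 + 0.705 + 1.305 + 1.1928 + 1.0296 + 0.064 = 4.2964
Σ x·lx·mx = 15.6282; T = 15.6282/4.2964 = 3.63751…
r ≈ ln(R0)/T = ln(4.2964)/3.63751… = 0.40076… → 0.401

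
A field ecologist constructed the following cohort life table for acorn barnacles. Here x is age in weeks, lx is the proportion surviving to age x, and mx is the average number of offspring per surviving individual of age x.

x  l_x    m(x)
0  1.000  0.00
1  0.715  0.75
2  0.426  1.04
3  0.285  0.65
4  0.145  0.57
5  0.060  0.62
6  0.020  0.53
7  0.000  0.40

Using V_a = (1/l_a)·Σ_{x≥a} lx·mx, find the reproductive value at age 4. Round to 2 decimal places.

lx·mx for x ≥ 4: 0.08265, 0.0372, 0.0106, 0 → sum = 0.13045
V_4 = 0.13045 / l_4 = 0.13045 / 0.145 = 0.899655… → 0.90

0.90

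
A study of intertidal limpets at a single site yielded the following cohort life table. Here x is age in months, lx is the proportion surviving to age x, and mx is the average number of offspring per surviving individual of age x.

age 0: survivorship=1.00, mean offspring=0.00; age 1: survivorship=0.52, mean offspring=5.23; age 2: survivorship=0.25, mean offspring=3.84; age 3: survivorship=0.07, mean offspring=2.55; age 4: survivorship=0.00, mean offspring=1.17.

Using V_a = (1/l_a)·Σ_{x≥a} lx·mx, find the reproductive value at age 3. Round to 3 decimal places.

2.550

lx·mx for x ≥ 3: 0.1785, 0 → sum = 0.1785
V_3 = 0.1785 / l_3 = 0.1785 / 0.07 = 2.55 → 2.550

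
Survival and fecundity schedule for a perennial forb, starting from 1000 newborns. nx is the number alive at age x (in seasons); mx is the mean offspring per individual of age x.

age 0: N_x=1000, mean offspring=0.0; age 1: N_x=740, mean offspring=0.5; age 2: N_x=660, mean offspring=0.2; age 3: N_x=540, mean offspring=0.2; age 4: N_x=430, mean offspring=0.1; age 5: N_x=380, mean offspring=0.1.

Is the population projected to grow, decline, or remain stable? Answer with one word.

lx = nx/n0 = nx/1000: 1, 0.74, 0.66, 0.54, 0.43, 0.38
R0 = Σ lx·mx = 0 + 0.37 + 0.132 + 0.108 + 0.043 + 0.038 = 0.691
R0 < 1, so the population is declining.

declining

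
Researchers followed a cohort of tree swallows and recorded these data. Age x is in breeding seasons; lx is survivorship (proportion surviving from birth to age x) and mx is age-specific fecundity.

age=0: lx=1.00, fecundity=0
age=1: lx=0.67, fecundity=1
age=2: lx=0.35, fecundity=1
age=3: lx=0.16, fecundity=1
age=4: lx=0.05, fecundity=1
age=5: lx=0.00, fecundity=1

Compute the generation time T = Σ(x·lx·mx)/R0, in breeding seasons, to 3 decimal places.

1.667

lx·mx: 0, 0.67, 0.35, 0.16, 0.05, 0 → R0 = 1.23
x·lx·mx: 0, 0.67, 0.7, 0.48, 0.2, 0 → Σ = 2.05
T = 2.05 / 1.23 = 1.666667… → 1.667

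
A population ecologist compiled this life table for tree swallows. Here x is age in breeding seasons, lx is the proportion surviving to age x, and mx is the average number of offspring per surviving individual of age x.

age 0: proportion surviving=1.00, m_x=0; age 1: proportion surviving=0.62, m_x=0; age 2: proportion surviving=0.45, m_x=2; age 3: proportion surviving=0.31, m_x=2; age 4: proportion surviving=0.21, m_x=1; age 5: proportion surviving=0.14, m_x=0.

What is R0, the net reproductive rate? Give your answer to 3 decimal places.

lx·mx by age: 0, 0, 0.9, 0.62, 0.21, 0
R0 = Σ lx·mx = 1.73 → 1.730

1.730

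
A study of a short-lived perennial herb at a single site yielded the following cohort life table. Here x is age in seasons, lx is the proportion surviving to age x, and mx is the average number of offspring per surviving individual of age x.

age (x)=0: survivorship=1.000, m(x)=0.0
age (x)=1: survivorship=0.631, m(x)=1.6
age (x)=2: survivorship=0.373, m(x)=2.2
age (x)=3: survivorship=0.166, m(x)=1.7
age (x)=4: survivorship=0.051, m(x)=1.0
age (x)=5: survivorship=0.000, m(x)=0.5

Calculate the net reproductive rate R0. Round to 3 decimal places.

lx·mx by age: 0, 1.0096, 0.8206, 0.2822, 0.051, 0
R0 = Σ lx·mx = 2.1634 → 2.163

2.163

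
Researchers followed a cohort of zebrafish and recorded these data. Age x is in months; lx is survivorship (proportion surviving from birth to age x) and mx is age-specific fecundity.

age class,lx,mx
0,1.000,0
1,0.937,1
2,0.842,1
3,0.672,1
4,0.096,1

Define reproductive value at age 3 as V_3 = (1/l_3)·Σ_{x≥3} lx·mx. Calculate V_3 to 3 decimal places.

lx·mx for x ≥ 3: 0.672, 0.096 → sum = 0.768
V_3 = 0.768 / l_3 = 0.768 / 0.672 = 1.142857… → 1.143

1.143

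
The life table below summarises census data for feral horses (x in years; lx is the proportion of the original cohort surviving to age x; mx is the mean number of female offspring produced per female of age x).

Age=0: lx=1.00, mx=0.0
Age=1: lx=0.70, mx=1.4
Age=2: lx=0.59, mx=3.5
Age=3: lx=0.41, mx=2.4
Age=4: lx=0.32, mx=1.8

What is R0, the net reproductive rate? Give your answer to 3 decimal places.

4.605

lx·mx by age: 0, 0.98, 2.065, 0.984, 0.576
R0 = Σ lx·mx = 4.605 → 4.605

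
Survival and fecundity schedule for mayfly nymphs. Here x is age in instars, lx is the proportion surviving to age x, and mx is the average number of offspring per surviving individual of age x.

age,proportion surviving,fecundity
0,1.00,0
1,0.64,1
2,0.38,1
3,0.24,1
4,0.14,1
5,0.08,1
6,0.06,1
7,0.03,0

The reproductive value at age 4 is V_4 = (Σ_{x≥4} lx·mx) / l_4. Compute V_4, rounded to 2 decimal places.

2.00

lx·mx for x ≥ 4: 0.14, 0.08, 0.06, 0 → sum = 0.28
V_4 = 0.28 / l_4 = 0.28 / 0.14 = 2 → 2.00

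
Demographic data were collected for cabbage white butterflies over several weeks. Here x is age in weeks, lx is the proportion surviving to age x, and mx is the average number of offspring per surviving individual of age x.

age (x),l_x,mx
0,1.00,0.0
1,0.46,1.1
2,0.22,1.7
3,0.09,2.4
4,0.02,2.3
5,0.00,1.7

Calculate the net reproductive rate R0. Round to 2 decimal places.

lx·mx by age: 0, 0.506, 0.374, 0.216, 0.046, 0
R0 = Σ lx·mx = 1.142 → 1.14

1.14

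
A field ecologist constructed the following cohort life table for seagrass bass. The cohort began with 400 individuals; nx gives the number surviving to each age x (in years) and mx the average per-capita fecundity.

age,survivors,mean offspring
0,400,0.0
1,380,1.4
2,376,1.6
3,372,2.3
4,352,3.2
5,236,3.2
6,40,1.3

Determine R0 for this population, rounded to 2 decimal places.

lx = nx/n0 = nx/400: 1, 0.95, 0.94, 0.93, 0.88, 0.59, 0.1
lx·mx by age: 0, 1.33, 1.504, 2.139, 2.816, 1.888, 0.13
R0 = Σ lx·mx = 9.807 → 9.81

9.81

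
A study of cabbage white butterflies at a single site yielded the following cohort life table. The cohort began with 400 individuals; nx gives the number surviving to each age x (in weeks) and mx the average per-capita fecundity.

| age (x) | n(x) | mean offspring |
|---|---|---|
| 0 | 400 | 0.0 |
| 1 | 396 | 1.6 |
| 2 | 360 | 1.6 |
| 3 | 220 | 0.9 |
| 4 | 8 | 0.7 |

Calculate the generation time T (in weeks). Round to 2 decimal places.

lx = nx/n0 = nx/400: 1, 0.99, 0.9, 0.55, 0.02
lx·mx: 0, 1.584, 1.44, 0.495, 0.014 → R0 = 3.533
x·lx·mx: 0, 1.584, 2.88, 1.485, 0.056 → Σ = 6.005
T = 6.005 / 3.533 = 1.699689… → 1.70

1.70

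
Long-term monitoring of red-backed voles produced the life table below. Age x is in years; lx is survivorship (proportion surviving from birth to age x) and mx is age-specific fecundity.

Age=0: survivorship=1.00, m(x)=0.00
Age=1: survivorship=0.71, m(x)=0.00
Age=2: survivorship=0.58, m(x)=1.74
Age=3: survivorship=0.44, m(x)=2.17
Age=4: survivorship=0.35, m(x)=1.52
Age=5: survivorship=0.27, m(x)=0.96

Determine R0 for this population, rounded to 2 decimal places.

lx·mx by age: 0, 0, 1.0092, 0.9548, 0.532, 0.2592
R0 = Σ lx·mx = 2.7552 → 2.76

2.76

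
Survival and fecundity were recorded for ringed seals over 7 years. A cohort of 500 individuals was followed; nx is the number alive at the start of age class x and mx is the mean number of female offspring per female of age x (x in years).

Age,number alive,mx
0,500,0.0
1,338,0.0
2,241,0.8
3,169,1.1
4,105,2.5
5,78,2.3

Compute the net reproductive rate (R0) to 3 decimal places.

1.641

lx = nx/n0 = nx/500: 1, 0.676, 0.482, 0.338, 0.21, 0.156
lx·mx by age: 0, 0, 0.3856, 0.3718, 0.525, 0.3588
R0 = Σ lx·mx = 1.6412 → 1.641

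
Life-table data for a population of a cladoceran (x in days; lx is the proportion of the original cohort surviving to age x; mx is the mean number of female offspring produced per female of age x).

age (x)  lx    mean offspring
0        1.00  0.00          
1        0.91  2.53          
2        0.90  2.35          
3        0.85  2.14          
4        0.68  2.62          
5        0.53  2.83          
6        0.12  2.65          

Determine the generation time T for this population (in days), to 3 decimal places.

2.900

lx·mx: 0, 2.3023, 2.115, 1.819, 1.7816, 1.4999, 0.318 → R0 = 9.8358
x·lx·mx: 0, 2.3023, 4.23, 5.457, 7.1264, 7.4995, 1.908 → Σ = 28.5232
T = 28.5232 / 9.8358 = 2.899937… → 2.900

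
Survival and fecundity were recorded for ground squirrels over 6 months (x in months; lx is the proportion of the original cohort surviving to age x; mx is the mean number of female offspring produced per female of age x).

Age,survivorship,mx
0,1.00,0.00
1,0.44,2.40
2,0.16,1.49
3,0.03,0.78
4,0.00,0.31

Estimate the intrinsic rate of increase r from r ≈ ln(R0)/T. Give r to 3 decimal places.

R0 = Σ lx·mx = 0 + 1.056 + 0.2384 + 0.0234 + 0 = 1.3178
Σ x·lx·mx = 1.603; T = 1.603/1.3178 = 1.21642…
r ≈ ln(R0)/T = ln(1.3178)/1.21642… = 0.22687… → 0.227

0.227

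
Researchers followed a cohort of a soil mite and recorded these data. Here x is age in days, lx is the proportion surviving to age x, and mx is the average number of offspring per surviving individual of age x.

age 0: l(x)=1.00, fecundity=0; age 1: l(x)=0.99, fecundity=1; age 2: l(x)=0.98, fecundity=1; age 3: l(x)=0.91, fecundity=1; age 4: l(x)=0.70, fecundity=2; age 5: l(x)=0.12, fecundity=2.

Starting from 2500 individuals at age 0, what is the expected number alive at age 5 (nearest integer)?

Expected survivors = N0 · l_5 = 2500 × 0.12 = 300 → 300

300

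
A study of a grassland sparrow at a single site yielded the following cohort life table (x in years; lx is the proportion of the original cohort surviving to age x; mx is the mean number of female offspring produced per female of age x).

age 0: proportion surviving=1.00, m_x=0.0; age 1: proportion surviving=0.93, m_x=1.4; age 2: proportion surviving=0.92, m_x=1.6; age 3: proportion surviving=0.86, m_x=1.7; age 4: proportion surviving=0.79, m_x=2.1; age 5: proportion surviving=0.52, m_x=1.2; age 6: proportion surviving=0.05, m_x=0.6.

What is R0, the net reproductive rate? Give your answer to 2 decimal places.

6.55

lx·mx by age: 0, 1.302, 1.472, 1.462, 1.659, 0.624, 0.03
R0 = Σ lx·mx = 6.549 → 6.55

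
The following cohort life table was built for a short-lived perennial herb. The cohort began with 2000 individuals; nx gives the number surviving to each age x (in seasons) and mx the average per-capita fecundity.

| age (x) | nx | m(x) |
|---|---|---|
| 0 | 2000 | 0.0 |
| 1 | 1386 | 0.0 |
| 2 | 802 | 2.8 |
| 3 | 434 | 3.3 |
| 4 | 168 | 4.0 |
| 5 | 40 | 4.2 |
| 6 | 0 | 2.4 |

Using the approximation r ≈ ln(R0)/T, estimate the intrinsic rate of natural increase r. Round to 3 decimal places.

lx = nx/n0 = nx/2000: 1, 0.693, 0.401, 0.217, 0.084, 0.02, 0
R0 = Σ lx·mx = 0 + 0 + 1.1228 + 0.7161 + 0.336 + 0.084 + 0 = 2.2589
Σ x·lx·mx = 6.1579; T = 6.1579/2.2589 = 2.72606…
r ≈ ln(R0)/T = ln(2.2589)/2.72606… = 0.29892… → 0.299

0.299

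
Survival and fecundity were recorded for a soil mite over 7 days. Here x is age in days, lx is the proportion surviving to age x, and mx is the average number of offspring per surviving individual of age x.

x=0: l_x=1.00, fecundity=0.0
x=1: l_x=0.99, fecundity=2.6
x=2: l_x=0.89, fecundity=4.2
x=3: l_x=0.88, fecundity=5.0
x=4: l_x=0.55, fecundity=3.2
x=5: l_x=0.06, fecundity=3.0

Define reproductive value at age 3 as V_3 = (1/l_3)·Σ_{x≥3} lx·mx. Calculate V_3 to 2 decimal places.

lx·mx for x ≥ 3: 4.4, 1.76, 0.18 → sum = 6.34
V_3 = 6.34 / l_3 = 6.34 / 0.88 = 7.204545… → 7.20

7.20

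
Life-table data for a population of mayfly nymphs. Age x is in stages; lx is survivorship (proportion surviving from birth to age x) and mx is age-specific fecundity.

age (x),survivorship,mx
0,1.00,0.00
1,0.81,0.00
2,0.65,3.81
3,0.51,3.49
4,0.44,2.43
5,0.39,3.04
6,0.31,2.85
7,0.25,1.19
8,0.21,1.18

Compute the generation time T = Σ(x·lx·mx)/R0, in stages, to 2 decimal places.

3.76

lx·mx: 0, 0, 2.4765, 1.7799, 1.0692, 1.1856, 0.8835, 0.2975, 0.2478 → R0 = 7.94
x·lx·mx: 0, 0, 4.953, 5.3397, 4.2768, 5.928, 5.301, 2.0825, 1.9824 → Σ = 29.8634
T = 29.8634 / 7.94 = 3.761134… → 3.76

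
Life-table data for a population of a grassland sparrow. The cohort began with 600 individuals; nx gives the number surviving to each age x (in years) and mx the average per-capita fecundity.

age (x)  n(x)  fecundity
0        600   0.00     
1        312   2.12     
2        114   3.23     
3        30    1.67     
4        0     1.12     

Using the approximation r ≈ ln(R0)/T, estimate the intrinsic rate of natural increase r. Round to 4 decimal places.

lx = nx/n0 = nx/600: 1, 0.52, 0.19, 0.05, 0
R0 = Σ lx·mx = 0 + 1.1024 + 0.6137 + 0.0835 + 0 = 1.7996
Σ x·lx·mx = 2.5803; T = 2.5803/1.7996 = 1.43382…
r ≈ ln(R0)/T = ln(1.7996)/1.43382… = 0.40979… → 0.4098

0.4098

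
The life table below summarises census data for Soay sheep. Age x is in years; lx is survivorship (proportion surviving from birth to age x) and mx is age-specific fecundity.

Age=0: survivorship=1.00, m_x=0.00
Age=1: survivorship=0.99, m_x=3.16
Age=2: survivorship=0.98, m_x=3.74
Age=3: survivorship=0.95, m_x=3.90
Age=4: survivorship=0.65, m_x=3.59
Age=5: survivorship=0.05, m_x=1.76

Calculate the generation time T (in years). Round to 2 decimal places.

2.43

lx·mx: 0, 3.1284, 3.6652, 3.705, 2.3335, 0.088 → R0 = 12.9201
x·lx·mx: 0, 3.1284, 7.3304, 11.115, 9.334, 0.44 → Σ = 31.3478
T = 31.3478 / 12.9201 = 2.426282… → 2.43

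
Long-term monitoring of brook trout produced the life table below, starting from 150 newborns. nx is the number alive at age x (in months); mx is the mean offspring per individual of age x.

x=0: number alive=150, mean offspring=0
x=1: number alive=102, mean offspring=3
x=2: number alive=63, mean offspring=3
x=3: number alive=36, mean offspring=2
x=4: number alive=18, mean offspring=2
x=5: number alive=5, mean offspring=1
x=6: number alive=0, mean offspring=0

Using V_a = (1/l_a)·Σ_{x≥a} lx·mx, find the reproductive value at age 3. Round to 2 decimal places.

lx = nx/n0 = nx/150: 1, 0.68, 0.42, 0.24, 0.12, 0.03333…, 0
lx·mx for x ≥ 3: 0.48, 0.24, 0.033333…, 0 → sum = 0.753333…
V_3 = 0.753333… / l_3 = 0.753333… / 0.24 = 3.138889… → 3.14

3.14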